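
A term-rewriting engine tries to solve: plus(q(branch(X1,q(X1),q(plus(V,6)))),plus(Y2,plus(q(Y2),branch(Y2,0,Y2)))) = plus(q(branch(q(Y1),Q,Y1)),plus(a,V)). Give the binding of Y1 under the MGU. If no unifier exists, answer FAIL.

q(plus(plus(q(a),branch(a,0,a)),6))

Decompose plus/2: q(branch(X1,q(X1),q(plus(V,6)))) = q(branch(q(Y1),Q,Y1)),  plus(Y2,plus(q(Y2),branch(Y2,0,Y2))) = plus(a,V).
Decompose q/1: branch(X1,q(X1),q(plus(V,6))) = branch(q(Y1),Q,Y1).
Decompose branch/3: X1 = q(Y1),  q(X1) = Q,  q(plus(V,6)) = Y1.
Bind X1 := q(Y1); substituting into the one remaining equation that mentions X1 gives: q(q(Y1)) = Q.
Bind Q := q(q(Y1)); no other remaining equation mentions Q.
Bind Y1 := q(plus(V,6)); no other remaining equation mentions Y1. Substituting into the earlier bindings gives X1 := q(q(plus(V,6))), Q := q(q(q(plus(V,6)))).
Decompose plus/2: Y2 = a,  plus(q(Y2),branch(Y2,0,Y2)) = V.
Bind Y2 := a; substituting into the remaining equation gives: plus(q(a),branch(a,0,a)) = V.
Bind V := plus(q(a),branch(a,0,a)). Substituting into the earlier bindings gives X1 := q(q(plus(plus(q(a),branch(a,0,a)),6))), Q := q(q(q(plus(plus(q(a),branch(a,0,a)),6)))), Y1 := q(plus(plus(q(a),branch(a,0,a)),6)).
MGU = { X1 ↦ q(q(plus(plus(q(a),branch(a,0,a)),6))), Q ↦ q(q(q(plus(plus(q(a),branch(a,0,a)),6)))), Y1 ↦ q(plus(plus(q(a),branch(a,0,a)),6)), Y2 ↦ a, V ↦ plus(q(a),branch(a,0,a)) }, so Y1 ↦ q(plus(plus(q(a),branch(a,0,a)),6)).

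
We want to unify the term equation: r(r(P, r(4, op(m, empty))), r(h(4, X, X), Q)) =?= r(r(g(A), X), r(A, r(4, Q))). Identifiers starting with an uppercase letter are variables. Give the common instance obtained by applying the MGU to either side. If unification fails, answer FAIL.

FAIL

Decompose r/2: r(P, r(4, op(m, empty))) =?= r(g(A), X),  r(h(4, X, X), Q) =?= r(A, r(4, Q)).
Decompose r/2: P =?= g(A),  r(4, op(m, empty)) =?= X.
Bind P := g(A); no other remaining equation mentions P.
Bind X := r(4, op(m, empty)); substituting into the remaining equation gives: r(h(4, r(4, op(m, empty)), r(4, op(m, empty))), Q) =?= r(A, r(4, Q)).
Decompose r/2: h(4, r(4, op(m, empty)), r(4, op(m, empty))) =?= A,  Q =?= r(4, Q).
Bind A := h(4, r(4, op(m, empty)), r(4, op(m, empty))); no other remaining equation mentions A. Substituting into the earlier binding gives P := g(h(4, r(4, op(m, empty)), r(4, op(m, empty)))).
Occurs check fails: Q occurs in r(4, Q); the equation Q =?= r(4, Q) has no finite solution.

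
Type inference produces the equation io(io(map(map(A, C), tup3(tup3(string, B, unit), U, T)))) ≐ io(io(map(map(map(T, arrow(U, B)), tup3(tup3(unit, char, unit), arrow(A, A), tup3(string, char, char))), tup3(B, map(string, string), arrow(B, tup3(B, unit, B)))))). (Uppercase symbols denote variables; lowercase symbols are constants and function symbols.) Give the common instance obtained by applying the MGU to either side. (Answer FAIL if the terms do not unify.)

FAIL

Decompose io/1: io(map(map(A, C), tup3(tup3(string, B, unit), U, T))) ≐ io(map(map(map(T, arrow(U, B)), tup3(tup3(unit, char, unit), arrow(A, A), tup3(string, char, char))), tup3(B, map(string, string), arrow(B, tup3(B, unit, B))))).
Decompose io/1: map(map(A, C), tup3(tup3(string, B, unit), U, T)) ≐ map(map(map(T, arrow(U, B)), tup3(tup3(unit, char, unit), arrow(A, A), tup3(string, char, char))), tup3(B, map(string, string), arrow(B, tup3(B, unit, B)))).
Decompose map/2: map(A, C) ≐ map(map(T, arrow(U, B)), tup3(tup3(unit, char, unit), arrow(A, A), tup3(string, char, char))),  tup3(tup3(string, B, unit), U, T) ≐ tup3(B, map(string, string), arrow(B, tup3(B, unit, B))).
Decompose map/2: A ≐ map(T, arrow(U, B)),  C ≐ tup3(tup3(unit, char, unit), arrow(A, A), tup3(string, char, char)).
Bind A := map(T, arrow(U, B)); substituting into the one remaining equation that mentions A gives: C ≐ tup3(tup3(unit, char, unit), arrow(map(T, arrow(U, B)), map(T, arrow(U, B))), tup3(string, char, char)).
Bind C := tup3(tup3(unit, char, unit), arrow(map(T, arrow(U, B)), map(T, arrow(U, B))), tup3(string, char, char)); no other remaining equation mentions C.
Decompose tup3/3: tup3(string, B, unit) ≐ B,  U ≐ map(string, string),  T ≐ arrow(B, tup3(B, unit, B)).
Occurs check fails: B occurs in tup3(string, B, unit); the equation B ≐ tup3(string, B, unit) has no finite solution.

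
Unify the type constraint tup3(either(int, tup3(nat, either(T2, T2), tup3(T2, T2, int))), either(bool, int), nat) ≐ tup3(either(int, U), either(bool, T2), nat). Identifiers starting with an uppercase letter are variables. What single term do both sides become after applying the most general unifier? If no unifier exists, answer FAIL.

Decompose tup3/3: either(int, tup3(nat, either(T2, T2), tup3(T2, T2, int))) ≐ either(int, U),  either(bool, int) ≐ either(bool, T2),  nat ≐ nat.
Decompose either/2: int ≐ int,  tup3(nat, either(T2, T2), tup3(T2, T2, int)) ≐ U.
Delete trivial equation int ≐ int.
Bind U := tup3(nat, either(T2, T2), tup3(T2, T2, int)); no other remaining equation mentions U.
Decompose either/2: bool ≐ bool,  int ≐ T2.
Delete trivial equation bool ≐ bool.
Bind T2 := int; no other remaining equation mentions T2. Substituting into the earlier binding gives U := tup3(nat, either(int, int), tup3(int, int, int)).
Delete trivial equation nat ≐ nat.
Applying the MGU to either side gives tup3(either(int, tup3(nat, either(int, int), tup3(int, int, int))), either(bool, int), nat).

tup3(either(int, tup3(nat, either(int, int), tup3(int, int, int))), either(bool, int), nat)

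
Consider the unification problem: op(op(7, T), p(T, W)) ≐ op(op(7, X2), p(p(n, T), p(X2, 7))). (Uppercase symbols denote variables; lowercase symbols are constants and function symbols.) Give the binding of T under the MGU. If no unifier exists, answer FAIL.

FAIL

Decompose op/2: op(7, T) ≐ op(7, X2),  p(T, W) ≐ p(p(n, T), p(X2, 7)).
Decompose op/2: 7 ≐ 7,  T ≐ X2.
Delete trivial equation 7 ≐ 7.
Bind T := X2; substituting into the remaining equation gives: p(X2, W) ≐ p(p(n, X2), p(X2, 7)).
Decompose p/2: X2 ≐ p(n, X2),  W ≐ p(X2, 7).
Occurs check fails: X2 occurs in p(n, X2); the equation X2 ≐ p(n, X2) has no finite solution.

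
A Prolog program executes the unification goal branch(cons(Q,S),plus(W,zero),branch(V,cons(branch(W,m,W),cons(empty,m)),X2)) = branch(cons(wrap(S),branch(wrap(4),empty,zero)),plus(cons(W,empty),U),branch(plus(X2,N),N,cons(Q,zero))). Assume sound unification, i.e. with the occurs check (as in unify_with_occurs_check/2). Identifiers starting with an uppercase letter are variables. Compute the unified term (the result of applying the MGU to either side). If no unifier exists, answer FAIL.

FAIL

Decompose branch/3: cons(Q,S) = cons(wrap(S),branch(wrap(4),empty,zero)),  plus(W,zero) = plus(cons(W,empty),U),  branch(V,cons(branch(W,m,W),cons(empty,m)),X2) = branch(plus(X2,N),N,cons(Q,zero)).
Decompose cons/2: Q = wrap(S),  S = branch(wrap(4),empty,zero).
Bind Q := wrap(S); substituting into the one remaining equation that mentions Q gives: branch(V,cons(branch(W,m,W),cons(empty,m)),X2) = branch(plus(X2,N),N,cons(wrap(S),zero)).
Bind S := branch(wrap(4),empty,zero); substituting into the one remaining equation that mentions S gives: branch(V,cons(branch(W,m,W),cons(empty,m)),X2) = branch(plus(X2,N),N,cons(wrap(branch(wrap(4),empty,zero)),zero)). Substituting into the earlier binding gives Q := wrap(branch(wrap(4),empty,zero)).
Decompose plus/2: W = cons(W,empty),  zero = U.
Occurs check fails: W occurs in cons(W,empty); the equation W = cons(W,empty) has no finite solution.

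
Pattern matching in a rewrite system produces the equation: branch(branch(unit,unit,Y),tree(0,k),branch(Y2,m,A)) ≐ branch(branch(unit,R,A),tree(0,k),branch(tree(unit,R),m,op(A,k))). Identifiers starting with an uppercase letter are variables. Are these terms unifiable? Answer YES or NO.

NO

Decompose branch/3: branch(unit,unit,Y) ≐ branch(unit,R,A),  tree(0,k) ≐ tree(0,k),  branch(Y2,m,A) ≐ branch(tree(unit,R),m,op(A,k)).
Decompose branch/3: unit ≐ unit,  unit ≐ R,  Y ≐ A.
Delete trivial equation unit ≐ unit.
Bind R := unit; substituting into the one remaining equation that mentions R gives: branch(Y2,m,A) ≐ branch(tree(unit,unit),m,op(A,k)).
Bind Y := A; no other remaining equation mentions Y.
Delete trivial equation tree(0,k) ≐ tree(0,k).
Decompose branch/3: Y2 ≐ tree(unit,unit),  m ≐ m,  A ≐ op(A,k).
Bind Y2 := tree(unit,unit); no other remaining equation mentions Y2.
Delete trivial equation m ≐ m.
Occurs check fails: A occurs in op(A,k); the equation A ≐ op(A,k) has no finite solution.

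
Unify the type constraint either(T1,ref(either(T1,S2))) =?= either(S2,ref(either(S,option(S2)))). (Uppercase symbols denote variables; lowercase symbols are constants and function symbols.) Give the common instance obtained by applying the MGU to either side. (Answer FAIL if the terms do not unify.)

FAIL

Decompose either/2: T1 =?= S2,  ref(either(T1,S2)) =?= ref(either(S,option(S2))).
Bind T1 := S2; substituting into the remaining equation gives: ref(either(S2,S2)) =?= ref(either(S,option(S2))).
Decompose ref/1: either(S2,S2) =?= either(S,option(S2)).
Decompose either/2: S2 =?= S,  S2 =?= option(S2).
Bind S2 := S; substituting into the remaining equation gives: S =?= option(S). Substituting into the earlier binding gives T1 := S.
Occurs check fails: S occurs in option(S); the equation S =?= option(S) has no finite solution.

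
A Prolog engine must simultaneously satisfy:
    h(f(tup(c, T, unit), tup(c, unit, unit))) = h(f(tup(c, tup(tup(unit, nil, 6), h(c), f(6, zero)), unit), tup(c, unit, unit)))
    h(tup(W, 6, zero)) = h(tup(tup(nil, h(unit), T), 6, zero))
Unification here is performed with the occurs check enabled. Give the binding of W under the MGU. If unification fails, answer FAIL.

tup(nil, h(unit), tup(tup(unit, nil, 6), h(c), f(6, zero)))

Decompose h/1: f(tup(c, T, unit), tup(c, unit, unit)) = f(tup(c, tup(tup(unit, nil, 6), h(c), f(6, zero)), unit), tup(c, unit, unit)).
Decompose f/2: tup(c, T, unit) = tup(c, tup(tup(unit, nil, 6), h(c), f(6, zero)), unit),  tup(c, unit, unit) = tup(c, unit, unit).
Decompose tup/3: c = c,  T = tup(tup(unit, nil, 6), h(c), f(6, zero)),  unit = unit.
Delete trivial equation c = c.
Bind T := tup(tup(unit, nil, 6), h(c), f(6, zero)); substituting into the one remaining equation that mentions T gives: h(tup(W, 6, zero)) = h(tup(tup(nil, h(unit), tup(tup(unit, nil, 6), h(c), f(6, zero))), 6, zero)).
Delete trivial equation unit = unit.
Delete trivial equation tup(c, unit, unit) = tup(c, unit, unit).
Decompose h/1: tup(W, 6, zero) = tup(tup(nil, h(unit), tup(tup(unit, nil, 6), h(c), f(6, zero))), 6, zero).
Decompose tup/3: W = tup(nil, h(unit), tup(tup(unit, nil, 6), h(c), f(6, zero))),  6 = 6,  zero = zero.
Bind W := tup(nil, h(unit), tup(tup(unit, nil, 6), h(c), f(6, zero))); no other remaining equation mentions W.
Delete trivial equation 6 = 6.
Delete trivial equation zero = zero.
MGU = { T ↦ tup(tup(unit, nil, 6), h(c), f(6, zero)), W ↦ tup(nil, h(unit), tup(tup(unit, nil, 6), h(c), f(6, zero))) }, so W ↦ tup(nil, h(unit), tup(tup(unit, nil, 6), h(c), f(6, zero))).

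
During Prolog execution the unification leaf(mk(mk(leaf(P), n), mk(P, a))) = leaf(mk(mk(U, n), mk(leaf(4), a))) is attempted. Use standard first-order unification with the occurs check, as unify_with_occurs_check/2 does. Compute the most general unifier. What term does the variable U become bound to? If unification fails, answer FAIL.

leaf(leaf(4))

Decompose leaf/1: mk(mk(leaf(P), n), mk(P, a)) = mk(mk(U, n), mk(leaf(4), a)).
Decompose mk/2: mk(leaf(P), n) = mk(U, n),  mk(P, a) = mk(leaf(4), a).
Decompose mk/2: leaf(P) = U,  n = n.
Bind U := leaf(P); no other remaining equation mentions U.
Delete trivial equation n = n.
Decompose mk/2: P = leaf(4),  a = a.
Bind P := leaf(4); no other remaining equation mentions P. Substituting into the earlier binding gives U := leaf(leaf(4)).
Delete trivial equation a = a.
MGU = { U ↦ leaf(leaf(4)), P ↦ leaf(4) }, so U ↦ leaf(leaf(4)).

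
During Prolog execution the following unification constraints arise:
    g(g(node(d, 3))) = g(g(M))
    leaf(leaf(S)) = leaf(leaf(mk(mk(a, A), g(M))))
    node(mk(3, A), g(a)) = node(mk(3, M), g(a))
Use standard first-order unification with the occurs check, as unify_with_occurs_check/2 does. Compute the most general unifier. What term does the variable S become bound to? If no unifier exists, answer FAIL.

mk(mk(a, node(d, 3)), g(node(d, 3)))

Decompose g/1: g(node(d, 3)) = g(M).
Decompose g/1: node(d, 3) = M.
Bind M := node(d, 3); substituting into the remaining equations gives: leaf(leaf(S)) = leaf(leaf(mk(mk(a, A), g(node(d, 3))))),  node(mk(3, A), g(a)) = node(mk(3, node(d, 3)), g(a)).
Decompose leaf/1: leaf(S) = leaf(mk(mk(a, A), g(node(d, 3)))).
Decompose leaf/1: S = mk(mk(a, A), g(node(d, 3))).
Bind S := mk(mk(a, A), g(node(d, 3))); no other remaining equation mentions S.
Decompose node/2: mk(3, A) = mk(3, node(d, 3)),  g(a) = g(a).
Decompose mk/2: 3 = 3,  A = node(d, 3).
Delete trivial equation 3 = 3.
Bind A := node(d, 3); no other remaining equation mentions A. Substituting into the earlier binding gives S := mk(mk(a, node(d, 3)), g(node(d, 3))).
Delete trivial equation g(a) = g(a).
MGU = { M ↦ node(d, 3), S ↦ mk(mk(a, node(d, 3)), g(node(d, 3))), A ↦ node(d, 3) }, so S ↦ mk(mk(a, node(d, 3)), g(node(d, 3))).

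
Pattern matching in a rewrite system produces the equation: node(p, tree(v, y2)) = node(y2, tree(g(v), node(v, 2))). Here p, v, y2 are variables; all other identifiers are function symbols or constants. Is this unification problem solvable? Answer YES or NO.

Decompose node/2: p = y2,  tree(v, y2) = tree(g(v), node(v, 2)).
Bind p := y2; no other remaining equation mentions p.
Decompose tree/2: v = g(v),  y2 = node(v, 2).
Occurs check fails: v occurs in g(v); the equation v = g(v) has no finite solution.

NO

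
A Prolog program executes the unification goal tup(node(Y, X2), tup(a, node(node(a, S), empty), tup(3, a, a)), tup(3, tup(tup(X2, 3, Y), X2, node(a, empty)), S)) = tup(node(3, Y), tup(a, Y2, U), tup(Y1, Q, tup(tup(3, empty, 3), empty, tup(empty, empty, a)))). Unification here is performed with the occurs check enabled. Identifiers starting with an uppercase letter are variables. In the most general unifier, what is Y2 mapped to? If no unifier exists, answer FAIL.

node(node(a, tup(tup(3, empty, 3), empty, tup(empty, empty, a))), empty)

Decompose tup/3: node(Y, X2) = node(3, Y),  tup(a, node(node(a, S), empty), tup(3, a, a)) = tup(a, Y2, U),  tup(3, tup(tup(X2, 3, Y), X2, node(a, empty)), S) = tup(Y1, Q, tup(tup(3, empty, 3), empty, tup(empty, empty, a))).
Decompose node/2: Y = 3,  X2 = Y.
Bind Y := 3; substituting into the 2 remaining equations that mention Y gives: X2 = 3,  tup(3, tup(tup(X2, 3, 3), X2, node(a, empty)), S) = tup(Y1, Q, tup(tup(3, empty, 3), empty, tup(empty, empty, a))).
Bind X2 := 3; substituting into the one remaining equation that mentions X2 gives: tup(3, tup(tup(3, 3, 3), 3, node(a, empty)), S) = tup(Y1, Q, tup(tup(3, empty, 3), empty, tup(empty, empty, a))).
Decompose tup/3: a = a,  node(node(a, S), empty) = Y2,  tup(3, a, a) = U.
Delete trivial equation a = a.
Bind Y2 := node(node(a, S), empty); no other remaining equation mentions Y2.
Bind U := tup(3, a, a); no other remaining equation mentions U.
Decompose tup/3: 3 = Y1,  tup(tup(3, 3, 3), 3, node(a, empty)) = Q,  S = tup(tup(3, empty, 3), empty, tup(empty, empty, a)).
Bind Y1 := 3; no other remaining equation mentions Y1.
Bind Q := tup(tup(3, 3, 3), 3, node(a, empty)); no other remaining equation mentions Q.
Bind S := tup(tup(3, empty, 3), empty, tup(empty, empty, a)). Substituting into the earlier binding gives Y2 := node(node(a, tup(tup(3, empty, 3), empty, tup(empty, empty, a))), empty).
MGU = { Y -> 3, X2 -> 3, Y2 -> node(node(a, tup(tup(3, empty, 3), empty, tup(empty, empty, a))), empty), U -> tup(3, a, a), Y1 -> 3, Q -> tup(tup(3, 3, 3), 3, node(a, empty)), S -> tup(tup(3, empty, 3), empty, tup(empty, empty, a)) }, so Y2 -> node(node(a, tup(tup(3, empty, 3), empty, tup(empty, empty, a))), empty).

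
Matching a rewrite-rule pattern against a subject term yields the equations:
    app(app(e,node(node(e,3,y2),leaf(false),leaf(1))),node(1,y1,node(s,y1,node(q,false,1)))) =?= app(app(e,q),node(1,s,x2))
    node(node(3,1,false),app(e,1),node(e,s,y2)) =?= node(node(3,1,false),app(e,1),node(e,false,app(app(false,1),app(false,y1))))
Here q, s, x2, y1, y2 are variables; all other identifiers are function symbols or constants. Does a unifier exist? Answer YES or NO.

YES

Decompose app/2: app(e,node(node(e,3,y2),leaf(false),leaf(1))) =?= app(e,q),  node(1,y1,node(s,y1,node(q,false,1))) =?= node(1,s,x2).
Decompose app/2: e =?= e,  node(node(e,3,y2),leaf(false),leaf(1)) =?= q.
Delete trivial equation e =?= e.
Bind q := node(node(e,3,y2),leaf(false),leaf(1)); substituting into the one remaining equation that mentions q gives: node(1,y1,node(s,y1,node(node(node(e,3,y2),leaf(false),leaf(1)),false,1))) =?= node(1,s,x2).
Decompose node/3: 1 =?= 1,  y1 =?= s,  node(s,y1,node(node(node(e,3,y2),leaf(false),leaf(1)),false,1)) =?= x2.
Delete trivial equation 1 =?= 1.
Bind y1 := s; substituting into the remaining equations gives: node(s,s,node(node(node(e,3,y2),leaf(false),leaf(1)),false,1)) =?= x2,  node(node(3,1,false),app(e,1),node(e,s,y2)) =?= node(node(3,1,false),app(e,1),node(e,false,app(app(false,1),app(false,s)))).
Bind x2 := node(s,s,node(node(node(e,3,y2),leaf(false),leaf(1)),false,1)); no other remaining equation mentions x2.
Decompose node/3: node(3,1,false) =?= node(3,1,false),  app(e,1) =?= app(e,1),  node(e,s,y2) =?= node(e,false,app(app(false,1),app(false,s))).
Delete trivial equation node(3,1,false) =?= node(3,1,false).
Delete trivial equation app(e,1) =?= app(e,1).
Decompose node/3: e =?= e,  s =?= false,  y2 =?= app(app(false,1),app(false,s)).
Delete trivial equation e =?= e.
Bind s := false; substituting into the remaining equation gives: y2 =?= app(app(false,1),app(false,false)). Substituting into the earlier bindings gives y1 := false, x2 := node(false,false,node(node(node(e,3,y2),leaf(false),leaf(1)),false,1)).
Bind y2 := app(app(false,1),app(false,false)). Substituting into the earlier bindings gives q := node(node(e,3,app(app(false,1),app(false,false))),leaf(false),leaf(1)), x2 := node(false,false,node(node(node(e,3,app(app(false,1),app(false,false))),leaf(false),leaf(1)),false,1)).
No equations remain and no clash or occurs-check failure arose, so a unifier exists.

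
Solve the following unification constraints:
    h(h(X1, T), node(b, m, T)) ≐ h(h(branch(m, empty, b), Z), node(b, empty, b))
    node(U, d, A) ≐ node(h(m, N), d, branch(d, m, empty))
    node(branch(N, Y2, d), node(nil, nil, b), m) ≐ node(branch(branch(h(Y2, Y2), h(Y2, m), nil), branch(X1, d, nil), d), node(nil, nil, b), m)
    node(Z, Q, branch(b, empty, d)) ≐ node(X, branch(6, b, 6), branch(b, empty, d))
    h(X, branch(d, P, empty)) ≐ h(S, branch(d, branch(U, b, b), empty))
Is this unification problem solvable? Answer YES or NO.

NO

Decompose h/2: h(X1, T) ≐ h(branch(m, empty, b), Z),  node(b, m, T) ≐ node(b, empty, b).
Decompose h/2: X1 ≐ branch(m, empty, b),  T ≐ Z.
Bind X1 := branch(m, empty, b); substituting into the one remaining equation that mentions X1 gives: node(branch(N, Y2, d), node(nil, nil, b), m) ≐ node(branch(branch(h(Y2, Y2), h(Y2, m), nil), branch(branch(m, empty, b), d, nil), d), node(nil, nil, b), m).
Bind T := Z; substituting into the one remaining equation that mentions T gives: node(b, m, Z) ≐ node(b, empty, b).
Decompose node/3: b ≐ b,  m ≐ empty,  Z ≐ b.
Delete trivial equation b ≐ b.
Clash: constants m and empty differ; no unifier exists.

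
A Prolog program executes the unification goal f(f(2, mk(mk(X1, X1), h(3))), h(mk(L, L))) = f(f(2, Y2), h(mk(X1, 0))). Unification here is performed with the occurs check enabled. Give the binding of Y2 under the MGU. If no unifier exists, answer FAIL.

Decompose f/2: f(2, mk(mk(X1, X1), h(3))) = f(2, Y2),  h(mk(L, L)) = h(mk(X1, 0)).
Decompose f/2: 2 = 2,  mk(mk(X1, X1), h(3)) = Y2.
Delete trivial equation 2 = 2.
Bind Y2 := mk(mk(X1, X1), h(3)); no other remaining equation mentions Y2.
Decompose h/1: mk(L, L) = mk(X1, 0).
Decompose mk/2: L = X1,  L = 0.
Bind L := X1; substituting into the remaining equation gives: X1 = 0.
Bind X1 := 0. Substituting into the earlier bindings gives Y2 := mk(mk(0, 0), h(3)), L := 0.
MGU = { Y2 = mk(mk(0, 0), h(3)), L = 0, X1 = 0 }, so Y2 = mk(mk(0, 0), h(3)).

mk(mk(0, 0), h(3))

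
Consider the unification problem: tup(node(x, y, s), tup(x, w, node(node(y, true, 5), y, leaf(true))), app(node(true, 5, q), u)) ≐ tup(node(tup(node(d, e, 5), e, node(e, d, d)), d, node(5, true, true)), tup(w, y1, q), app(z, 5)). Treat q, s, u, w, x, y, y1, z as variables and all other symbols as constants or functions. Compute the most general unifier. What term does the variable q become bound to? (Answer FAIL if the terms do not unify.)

Decompose tup/3: node(x, y, s) ≐ node(tup(node(d, e, 5), e, node(e, d, d)), d, node(5, true, true)),  tup(x, w, node(node(y, true, 5), y, leaf(true))) ≐ tup(w, y1, q),  app(node(true, 5, q), u) ≐ app(z, 5).
Decompose node/3: x ≐ tup(node(d, e, 5), e, node(e, d, d)),  y ≐ d,  s ≐ node(5, true, true).
Bind x := tup(node(d, e, 5), e, node(e, d, d)); substituting into the one remaining equation that mentions x gives: tup(tup(node(d, e, 5), e, node(e, d, d)), w, node(node(y, true, 5), y, leaf(true))) ≐ tup(w, y1, q).
Bind y := d; substituting into the one remaining equation that mentions y gives: tup(tup(node(d, e, 5), e, node(e, d, d)), w, node(node(d, true, 5), d, leaf(true))) ≐ tup(w, y1, q).
Bind s := node(5, true, true); no other remaining equation mentions s.
Decompose tup/3: tup(node(d, e, 5), e, node(e, d, d)) ≐ w,  w ≐ y1,  node(node(d, true, 5), d, leaf(true)) ≐ q.
Bind w := tup(node(d, e, 5), e, node(e, d, d)); substituting into the one remaining equation that mentions w gives: tup(node(d, e, 5), e, node(e, d, d)) ≐ y1.
Bind y1 := tup(node(d, e, 5), e, node(e, d, d)); no other remaining equation mentions y1.
Bind q := node(node(d, true, 5), d, leaf(true)); substituting into the remaining equation gives: app(node(true, 5, node(node(d, true, 5), d, leaf(true))), u) ≐ app(z, 5).
Decompose app/2: node(true, 5, node(node(d, true, 5), d, leaf(true))) ≐ z,  u ≐ 5.
Bind z := node(true, 5, node(node(d, true, 5), d, leaf(true))); no other remaining equation mentions z.
Bind u := 5.
MGU = { x -> tup(node(d, e, 5), e, node(e, d, d)), y -> d, s -> node(5, true, true), w -> tup(node(d, e, 5), e, node(e, d, d)), y1 -> tup(node(d, e, 5), e, node(e, d, d)), q -> node(node(d, true, 5), d, leaf(true)), z -> node(true, 5, node(node(d, true, 5), d, leaf(true))), u -> 5 }, so q -> node(node(d, true, 5), d, leaf(true)).

node(node(d, true, 5), d, leaf(true))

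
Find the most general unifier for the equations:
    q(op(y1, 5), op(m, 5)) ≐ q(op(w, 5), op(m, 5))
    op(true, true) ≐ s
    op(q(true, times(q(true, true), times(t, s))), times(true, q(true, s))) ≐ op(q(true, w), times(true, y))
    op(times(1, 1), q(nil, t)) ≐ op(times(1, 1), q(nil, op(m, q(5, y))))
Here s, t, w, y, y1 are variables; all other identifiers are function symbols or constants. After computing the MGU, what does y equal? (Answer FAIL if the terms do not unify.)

q(true, op(true, true))

Decompose q/2: op(y1, 5) ≐ op(w, 5),  op(m, 5) ≐ op(m, 5).
Decompose op/2: y1 ≐ w,  5 ≐ 5.
Bind y1 := w; no other remaining equation mentions y1.
Delete trivial equation 5 ≐ 5.
Delete trivial equation op(m, 5) ≐ op(m, 5).
Bind s := op(true, true); substituting into the one remaining equation that mentions s gives: op(q(true, times(q(true, true), times(t, op(true, true)))), times(true, q(true, op(true, true)))) ≐ op(q(true, w), times(true, y)).
Decompose op/2: q(true, times(q(true, true), times(t, op(true, true)))) ≐ q(true, w),  times(true, q(true, op(true, true))) ≐ times(true, y).
Decompose q/2: true ≐ true,  times(q(true, true), times(t, op(true, true))) ≐ w.
Delete trivial equation true ≐ true.
Bind w := times(q(true, true), times(t, op(true, true))); no other remaining equation mentions w. Substituting into the earlier binding gives y1 := times(q(true, true), times(t, op(true, true))).
Decompose times/2: true ≐ true,  q(true, op(true, true)) ≐ y.
Delete trivial equation true ≐ true.
Bind y := q(true, op(true, true)); substituting into the remaining equation gives: op(times(1, 1), q(nil, t)) ≐ op(times(1, 1), q(nil, op(m, q(5, q(true, op(true, true)))))).
Decompose op/2: times(1, 1) ≐ times(1, 1),  q(nil, t) ≐ q(nil, op(m, q(5, q(true, op(true, true))))).
Delete trivial equation times(1, 1) ≐ times(1, 1).
Decompose q/2: nil ≐ nil,  t ≐ op(m, q(5, q(true, op(true, true)))).
Delete trivial equation nil ≐ nil.
Bind t := op(m, q(5, q(true, op(true, true)))). Substituting into the earlier bindings gives y1 := times(q(true, true), times(op(m, q(5, q(true, op(true, true)))), op(true, true))), w := times(q(true, true), times(op(m, q(5, q(true, op(true, true)))), op(true, true))).
MGU = { y1 -> times(q(true, true), times(op(m, q(5, q(true, op(true, true)))), op(true, true))), s -> op(true, true), w -> times(q(true, true), times(op(m, q(5, q(true, op(true, true)))), op(true, true))), y -> q(true, op(true, true)), t -> op(m, q(5, q(true, op(true, true)))) }, so y -> q(true, op(true, true)).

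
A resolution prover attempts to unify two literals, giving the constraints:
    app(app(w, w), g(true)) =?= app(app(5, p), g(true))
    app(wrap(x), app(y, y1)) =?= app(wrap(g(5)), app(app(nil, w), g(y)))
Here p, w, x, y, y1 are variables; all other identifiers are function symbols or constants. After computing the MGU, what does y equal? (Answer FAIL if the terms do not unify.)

app(nil, 5)

Decompose app/2: app(w, w) =?= app(5, p),  g(true) =?= g(true).
Decompose app/2: w =?= 5,  w =?= p.
Bind w := 5; substituting into the 2 remaining equations that mention w gives: 5 =?= p,  app(wrap(x), app(y, y1)) =?= app(wrap(g(5)), app(app(nil, 5), g(y))).
Bind p := 5; no other remaining equation mentions p.
Delete trivial equation g(true) =?= g(true).
Decompose app/2: wrap(x) =?= wrap(g(5)),  app(y, y1) =?= app(app(nil, 5), g(y)).
Decompose wrap/1: x =?= g(5).
Bind x := g(5); no other remaining equation mentions x.
Decompose app/2: y =?= app(nil, 5),  y1 =?= g(y).
Bind y := app(nil, 5); substituting into the remaining equation gives: y1 =?= g(app(nil, 5)).
Bind y1 := g(app(nil, 5)).
MGU = { w := 5, p := 5, x := g(5), y := app(nil, 5), y1 := g(app(nil, 5)) }, so y := app(nil, 5).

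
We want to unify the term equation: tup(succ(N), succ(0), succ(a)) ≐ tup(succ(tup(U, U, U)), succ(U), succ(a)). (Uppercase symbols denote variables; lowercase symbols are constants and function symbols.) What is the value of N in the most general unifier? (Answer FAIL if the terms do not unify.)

Decompose tup/3: succ(N) ≐ succ(tup(U, U, U)),  succ(0) ≐ succ(U),  succ(a) ≐ succ(a).
Decompose succ/1: N ≐ tup(U, U, U).
Bind N := tup(U, U, U); no other remaining equation mentions N.
Decompose succ/1: 0 ≐ U.
Bind U := 0; no other remaining equation mentions U. Substituting into the earlier binding gives N := tup(0, 0, 0).
Delete trivial equation succ(a) ≐ succ(a).
MGU = { N ↦ tup(0, 0, 0), U ↦ 0 }, so N ↦ tup(0, 0, 0).

tup(0, 0, 0)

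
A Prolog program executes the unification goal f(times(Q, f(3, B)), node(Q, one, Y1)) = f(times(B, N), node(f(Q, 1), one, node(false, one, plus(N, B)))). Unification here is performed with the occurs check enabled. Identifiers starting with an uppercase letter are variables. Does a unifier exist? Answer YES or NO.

Decompose f/2: times(Q, f(3, B)) = times(B, N),  node(Q, one, Y1) = node(f(Q, 1), one, node(false, one, plus(N, B))).
Decompose times/2: Q = B,  f(3, B) = N.
Bind Q := B; substituting into the one remaining equation that mentions Q gives: node(B, one, Y1) = node(f(B, 1), one, node(false, one, plus(N, B))).
Bind N := f(3, B); substituting into the remaining equation gives: node(B, one, Y1) = node(f(B, 1), one, node(false, one, plus(f(3, B), B))).
Decompose node/3: B = f(B, 1),  one = one,  Y1 = node(false, one, plus(f(3, B), B)).
Occurs check fails: B occurs in f(B, 1); the equation B = f(B, 1) has no finite solution.

NO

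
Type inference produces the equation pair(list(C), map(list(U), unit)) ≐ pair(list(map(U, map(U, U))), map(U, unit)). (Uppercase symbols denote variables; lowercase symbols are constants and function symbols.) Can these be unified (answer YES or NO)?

NO

Decompose pair/2: list(C) ≐ list(map(U, map(U, U))),  map(list(U), unit) ≐ map(U, unit).
Decompose list/1: C ≐ map(U, map(U, U)).
Bind C := map(U, map(U, U)); no other remaining equation mentions C.
Decompose map/2: list(U) ≐ U,  unit ≐ unit.
Occurs check fails: U occurs in list(U); the equation U ≐ list(U) has no finite solution.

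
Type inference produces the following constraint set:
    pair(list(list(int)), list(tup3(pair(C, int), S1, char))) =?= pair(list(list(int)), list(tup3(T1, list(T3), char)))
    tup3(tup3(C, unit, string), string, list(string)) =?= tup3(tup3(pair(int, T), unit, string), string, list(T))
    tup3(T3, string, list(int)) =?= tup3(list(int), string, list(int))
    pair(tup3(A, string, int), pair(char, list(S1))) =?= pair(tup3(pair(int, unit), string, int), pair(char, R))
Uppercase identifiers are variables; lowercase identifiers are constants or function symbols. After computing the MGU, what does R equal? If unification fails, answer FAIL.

Decompose pair/2: list(list(int)) =?= list(list(int)),  list(tup3(pair(C, int), S1, char)) =?= list(tup3(T1, list(T3), char)).
Delete trivial equation list(list(int)) =?= list(list(int)).
Decompose list/1: tup3(pair(C, int), S1, char) =?= tup3(T1, list(T3), char).
Decompose tup3/3: pair(C, int) =?= T1,  S1 =?= list(T3),  char =?= char.
Bind T1 := pair(C, int); no other remaining equation mentions T1.
Bind S1 := list(T3); substituting into the one remaining equation that mentions S1 gives: pair(tup3(A, string, int), pair(char, list(list(T3)))) =?= pair(tup3(pair(int, unit), string, int), pair(char, R)).
Delete trivial equation char =?= char.
Decompose tup3/3: tup3(C, unit, string) =?= tup3(pair(int, T), unit, string),  string =?= string,  list(string) =?= list(T).
Decompose tup3/3: C =?= pair(int, T),  unit =?= unit,  string =?= string.
Bind C := pair(int, T); no other remaining equation mentions C. Substituting into the earlier binding gives T1 := pair(pair(int, T), int).
Delete trivial equation unit =?= unit.
Delete trivial equation string =?= string.
Delete trivial equation string =?= string.
Decompose list/1: string =?= T.
Bind T := string; no other remaining equation mentions T. Substituting into the earlier bindings gives T1 := pair(pair(int, string), int), C := pair(int, string).
Decompose tup3/3: T3 =?= list(int),  string =?= string,  list(int) =?= list(int).
Bind T3 := list(int); substituting into the one remaining equation that mentions T3 gives: pair(tup3(A, string, int), pair(char, list(list(list(int))))) =?= pair(tup3(pair(int, unit), string, int), pair(char, R)). Substituting into the earlier binding gives S1 := list(list(int)).
Delete trivial equation string =?= string.
Delete trivial equation list(int) =?= list(int).
Decompose pair/2: tup3(A, string, int) =?= tup3(pair(int, unit), string, int),  pair(char, list(list(list(int)))) =?= pair(char, R).
Decompose tup3/3: A =?= pair(int, unit),  string =?= string,  int =?= int.
Bind A := pair(int, unit); no other remaining equation mentions A.
Delete trivial equation string =?= string.
Delete trivial equation int =?= int.
Decompose pair/2: char =?= char,  list(list(list(int))) =?= R.
Delete trivial equation char =?= char.
Bind R := list(list(list(int))).
MGU = { T1 -> pair(pair(int, string), int), S1 -> list(list(int)), C -> pair(int, string), T -> string, T3 -> list(int), A -> pair(int, unit), R -> list(list(list(int))) }, so R -> list(list(list(int))).

list(list(list(int)))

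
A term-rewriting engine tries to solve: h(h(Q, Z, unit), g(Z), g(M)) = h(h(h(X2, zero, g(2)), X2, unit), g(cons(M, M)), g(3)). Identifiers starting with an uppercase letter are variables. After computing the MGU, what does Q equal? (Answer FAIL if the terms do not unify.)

Decompose h/3: h(Q, Z, unit) = h(h(X2, zero, g(2)), X2, unit),  g(Z) = g(cons(M, M)),  g(M) = g(3).
Decompose h/3: Q = h(X2, zero, g(2)),  Z = X2,  unit = unit.
Bind Q := h(X2, zero, g(2)); no other remaining equation mentions Q.
Bind Z := X2; substituting into the one remaining equation that mentions Z gives: g(X2) = g(cons(M, M)).
Delete trivial equation unit = unit.
Decompose g/1: X2 = cons(M, M).
Bind X2 := cons(M, M); no other remaining equation mentions X2. Substituting into the earlier bindings gives Q := h(cons(M, M), zero, g(2)), Z := cons(M, M).
Decompose g/1: M = 3.
Bind M := 3. Substituting into the earlier bindings gives Q := h(cons(3, 3), zero, g(2)), Z := cons(3, 3), X2 := cons(3, 3).
MGU = { Q -> h(cons(3, 3), zero, g(2)), Z -> cons(3, 3), X2 -> cons(3, 3), M -> 3 }, so Q -> h(cons(3, 3), zero, g(2)).

h(cons(3, 3), zero, g(2))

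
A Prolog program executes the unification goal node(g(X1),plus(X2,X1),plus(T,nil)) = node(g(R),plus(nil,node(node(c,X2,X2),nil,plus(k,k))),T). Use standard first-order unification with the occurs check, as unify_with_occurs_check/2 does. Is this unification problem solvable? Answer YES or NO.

NO

Decompose node/3: g(X1) = g(R),  plus(X2,X1) = plus(nil,node(node(c,X2,X2),nil,plus(k,k))),  plus(T,nil) = T.
Decompose g/1: X1 = R.
Bind X1 := R; substituting into the one remaining equation that mentions X1 gives: plus(X2,R) = plus(nil,node(node(c,X2,X2),nil,plus(k,k))).
Decompose plus/2: X2 = nil,  R = node(node(c,X2,X2),nil,plus(k,k)).
Bind X2 := nil; substituting into the one remaining equation that mentions X2 gives: R = node(node(c,nil,nil),nil,plus(k,k)).
Bind R := node(node(c,nil,nil),nil,plus(k,k)); no other remaining equation mentions R. Substituting into the earlier binding gives X1 := node(node(c,nil,nil),nil,plus(k,k)).
Occurs check fails: T occurs in plus(T,nil); the equation T = plus(T,nil) has no finite solution.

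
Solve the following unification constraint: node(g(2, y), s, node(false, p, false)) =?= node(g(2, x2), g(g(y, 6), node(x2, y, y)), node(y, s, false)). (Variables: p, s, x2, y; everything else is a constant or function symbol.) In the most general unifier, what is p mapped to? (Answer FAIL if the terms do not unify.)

Decompose node/3: g(2, y) =?= g(2, x2),  s =?= g(g(y, 6), node(x2, y, y)),  node(false, p, false) =?= node(y, s, false).
Decompose g/2: 2 =?= 2,  y =?= x2.
Delete trivial equation 2 =?= 2.
Bind y := x2; substituting into the remaining equations gives: s =?= g(g(x2, 6), node(x2, x2, x2)),  node(false, p, false) =?= node(x2, s, false).
Bind s := g(g(x2, 6), node(x2, x2, x2)); substituting into the remaining equation gives: node(false, p, false) =?= node(x2, g(g(x2, 6), node(x2, x2, x2)), false).
Decompose node/3: false =?= x2,  p =?= g(g(x2, 6), node(x2, x2, x2)),  false =?= false.
Bind x2 := false; substituting into the one remaining equation that mentions x2 gives: p =?= g(g(false, 6), node(false, false, false)). Substituting into the earlier bindings gives y := false, s := g(g(false, 6), node(false, false, false)).
Bind p := g(g(false, 6), node(false, false, false)); no other remaining equation mentions p.
Delete trivial equation false =?= false.
MGU = { y := false, s := g(g(false, 6), node(false, false, false)), x2 := false, p := g(g(false, 6), node(false, false, false)) }, so p := g(g(false, 6), node(false, false, false)).

g(g(false, 6), node(false, false, false))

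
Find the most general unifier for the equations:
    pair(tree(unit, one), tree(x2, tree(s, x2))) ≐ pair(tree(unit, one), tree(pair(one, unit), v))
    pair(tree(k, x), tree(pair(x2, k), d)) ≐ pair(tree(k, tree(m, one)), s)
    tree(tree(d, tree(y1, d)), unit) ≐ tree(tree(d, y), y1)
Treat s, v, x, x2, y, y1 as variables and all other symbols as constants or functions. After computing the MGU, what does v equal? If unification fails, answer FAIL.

tree(tree(pair(pair(one, unit), k), d), pair(one, unit))

Decompose pair/2: tree(unit, one) ≐ tree(unit, one),  tree(x2, tree(s, x2)) ≐ tree(pair(one, unit), v).
Delete trivial equation tree(unit, one) ≐ tree(unit, one).
Decompose tree/2: x2 ≐ pair(one, unit),  tree(s, x2) ≐ v.
Bind x2 := pair(one, unit); substituting into the 2 remaining equations that mention x2 gives: tree(s, pair(one, unit)) ≐ v,  pair(tree(k, x), tree(pair(pair(one, unit), k), d)) ≐ pair(tree(k, tree(m, one)), s).
Bind v := tree(s, pair(one, unit)); no other remaining equation mentions v.
Decompose pair/2: tree(k, x) ≐ tree(k, tree(m, one)),  tree(pair(pair(one, unit), k), d) ≐ s.
Decompose tree/2: k ≐ k,  x ≐ tree(m, one).
Delete trivial equation k ≐ k.
Bind x := tree(m, one); no other remaining equation mentions x.
Bind s := tree(pair(pair(one, unit), k), d); no other remaining equation mentions s. Substituting into the earlier binding gives v := tree(tree(pair(pair(one, unit), k), d), pair(one, unit)).
Decompose tree/2: tree(d, tree(y1, d)) ≐ tree(d, y),  unit ≐ y1.
Decompose tree/2: d ≐ d,  tree(y1, d) ≐ y.
Delete trivial equation d ≐ d.
Bind y := tree(y1, d); no other remaining equation mentions y.
Bind y1 := unit. Substituting into the earlier binding gives y := tree(unit, d).
MGU = { x2 := pair(one, unit), v := tree(tree(pair(pair(one, unit), k), d), pair(one, unit)), x := tree(m, one), s := tree(pair(pair(one, unit), k), d), y := tree(unit, d), y1 := unit }, so v := tree(tree(pair(pair(one, unit), k), d), pair(one, unit)).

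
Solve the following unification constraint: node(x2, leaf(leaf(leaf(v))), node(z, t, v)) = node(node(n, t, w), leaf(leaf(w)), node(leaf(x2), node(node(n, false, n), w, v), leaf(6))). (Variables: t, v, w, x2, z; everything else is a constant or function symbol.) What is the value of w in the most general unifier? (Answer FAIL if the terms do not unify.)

Decompose node/3: x2 = node(n, t, w),  leaf(leaf(leaf(v))) = leaf(leaf(w)),  node(z, t, v) = node(leaf(x2), node(node(n, false, n), w, v), leaf(6)).
Bind x2 := node(n, t, w); substituting into the one remaining equation that mentions x2 gives: node(z, t, v) = node(leaf(node(n, t, w)), node(node(n, false, n), w, v), leaf(6)).
Decompose leaf/1: leaf(leaf(v)) = leaf(w).
Decompose leaf/1: leaf(v) = w.
Bind w := leaf(v); substituting into the remaining equation gives: node(z, t, v) = node(leaf(node(n, t, leaf(v))), node(node(n, false, n), leaf(v), v), leaf(6)). Substituting into the earlier binding gives x2 := node(n, t, leaf(v)).
Decompose node/3: z = leaf(node(n, t, leaf(v))),  t = node(node(n, false, n), leaf(v), v),  v = leaf(6).
Bind z := leaf(node(n, t, leaf(v))); no other remaining equation mentions z.
Bind t := node(node(n, false, n), leaf(v), v); no other remaining equation mentions t. Substituting into the earlier bindings gives x2 := node(n, node(node(n, false, n), leaf(v), v), leaf(v)), z := leaf(node(n, node(node(n, false, n), leaf(v), v), leaf(v))).
Bind v := leaf(6). Substituting into the earlier bindings gives x2 := node(n, node(node(n, false, n), leaf(leaf(6)), leaf(6)), leaf(leaf(6))), w := leaf(leaf(6)), z := leaf(node(n, node(node(n, false, n), leaf(leaf(6)), leaf(6)), leaf(leaf(6)))), t := node(node(n, false, n), leaf(leaf(6)), leaf(6)).
MGU = { x2 ↦ node(n, node(node(n, false, n), leaf(leaf(6)), leaf(6)), leaf(leaf(6))), w ↦ leaf(leaf(6)), z ↦ leaf(node(n, node(node(n, false, n), leaf(leaf(6)), leaf(6)), leaf(leaf(6)))), t ↦ node(node(n, false, n), leaf(leaf(6)), leaf(6)), v ↦ leaf(6) }, so w ↦ leaf(leaf(6)).

leaf(leaf(6))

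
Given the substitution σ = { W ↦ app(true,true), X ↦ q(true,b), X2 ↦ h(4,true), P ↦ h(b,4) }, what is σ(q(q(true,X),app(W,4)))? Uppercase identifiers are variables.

Replace each occurrence of W with app(true,true).
Replace each occurrence of X with q(true,b).
Result: q(q(true,q(true,b)),app(app(true,true),4)).

q(q(true,q(true,b)),app(app(true,true),4))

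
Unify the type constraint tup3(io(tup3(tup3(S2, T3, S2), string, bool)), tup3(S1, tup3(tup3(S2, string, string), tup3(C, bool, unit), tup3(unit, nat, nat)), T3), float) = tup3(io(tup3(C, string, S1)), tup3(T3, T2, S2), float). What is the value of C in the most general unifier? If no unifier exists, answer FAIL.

tup3(bool, bool, bool)

Decompose tup3/3: io(tup3(tup3(S2, T3, S2), string, bool)) = io(tup3(C, string, S1)),  tup3(S1, tup3(tup3(S2, string, string), tup3(C, bool, unit), tup3(unit, nat, nat)), T3) = tup3(T3, T2, S2),  float = float.
Decompose io/1: tup3(tup3(S2, T3, S2), string, bool) = tup3(C, string, S1).
Decompose tup3/3: tup3(S2, T3, S2) = C,  string = string,  bool = S1.
Bind C := tup3(S2, T3, S2); substituting into the one remaining equation that mentions C gives: tup3(S1, tup3(tup3(S2, string, string), tup3(tup3(S2, T3, S2), bool, unit), tup3(unit, nat, nat)), T3) = tup3(T3, T2, S2).
Delete trivial equation string = string.
Bind S1 := bool; substituting into the one remaining equation that mentions S1 gives: tup3(bool, tup3(tup3(S2, string, string), tup3(tup3(S2, T3, S2), bool, unit), tup3(unit, nat, nat)), T3) = tup3(T3, T2, S2).
Decompose tup3/3: bool = T3,  tup3(tup3(S2, string, string), tup3(tup3(S2, T3, S2), bool, unit), tup3(unit, nat, nat)) = T2,  T3 = S2.
Bind T3 := bool; substituting into the 2 remaining equations that mention T3 gives: tup3(tup3(S2, string, string), tup3(tup3(S2, bool, S2), bool, unit), tup3(unit, nat, nat)) = T2,  bool = S2. Substituting into the earlier binding gives C := tup3(S2, bool, S2).
Bind T2 := tup3(tup3(S2, string, string), tup3(tup3(S2, bool, S2), bool, unit), tup3(unit, nat, nat)); no other remaining equation mentions T2.
Bind S2 := bool; no other remaining equation mentions S2. Substituting into the earlier bindings gives C := tup3(bool, bool, bool), T2 := tup3(tup3(bool, string, string), tup3(tup3(bool, bool, bool), bool, unit), tup3(unit, nat, nat)).
Delete trivial equation float = float.
MGU = { C := tup3(bool, bool, bool), S1 := bool, T3 := bool, T2 := tup3(tup3(bool, string, string), tup3(tup3(bool, bool, bool), bool, unit), tup3(unit, nat, nat)), S2 := bool }, so C := tup3(bool, bool, bool).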